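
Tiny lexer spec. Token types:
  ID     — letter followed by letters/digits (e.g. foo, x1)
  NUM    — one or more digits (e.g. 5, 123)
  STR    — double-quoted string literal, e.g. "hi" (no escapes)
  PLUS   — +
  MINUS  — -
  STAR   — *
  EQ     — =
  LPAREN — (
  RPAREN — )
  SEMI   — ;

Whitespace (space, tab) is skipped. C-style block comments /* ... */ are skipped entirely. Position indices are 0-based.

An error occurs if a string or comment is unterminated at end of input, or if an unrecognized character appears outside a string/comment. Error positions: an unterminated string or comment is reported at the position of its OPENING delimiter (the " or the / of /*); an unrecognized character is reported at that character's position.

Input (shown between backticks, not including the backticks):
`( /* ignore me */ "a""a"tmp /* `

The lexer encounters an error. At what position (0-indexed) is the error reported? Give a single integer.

pos=0: emit LPAREN '('
pos=2: enter COMMENT mode (saw '/*')
exit COMMENT mode (now at pos=17)
pos=18: enter STRING mode
pos=18: emit STR "a" (now at pos=21)
pos=21: enter STRING mode
pos=21: emit STR "a" (now at pos=24)
pos=24: emit ID 'tmp' (now at pos=27)
pos=28: enter COMMENT mode (saw '/*')
pos=28: ERROR — unterminated comment (reached EOF)

Answer: 28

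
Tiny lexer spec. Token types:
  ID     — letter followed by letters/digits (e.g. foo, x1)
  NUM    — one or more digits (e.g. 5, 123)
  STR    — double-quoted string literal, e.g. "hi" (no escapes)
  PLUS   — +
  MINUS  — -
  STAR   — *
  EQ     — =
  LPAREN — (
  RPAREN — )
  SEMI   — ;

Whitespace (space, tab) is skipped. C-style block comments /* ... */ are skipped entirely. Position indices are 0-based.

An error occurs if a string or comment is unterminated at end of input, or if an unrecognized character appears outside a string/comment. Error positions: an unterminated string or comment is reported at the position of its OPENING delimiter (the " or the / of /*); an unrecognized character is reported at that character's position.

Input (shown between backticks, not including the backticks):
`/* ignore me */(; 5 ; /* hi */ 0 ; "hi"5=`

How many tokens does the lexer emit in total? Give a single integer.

Answer: 9

Derivation:
pos=0: enter COMMENT mode (saw '/*')
exit COMMENT mode (now at pos=15)
pos=15: emit LPAREN '('
pos=16: emit SEMI ';'
pos=18: emit NUM '5' (now at pos=19)
pos=20: emit SEMI ';'
pos=22: enter COMMENT mode (saw '/*')
exit COMMENT mode (now at pos=30)
pos=31: emit NUM '0' (now at pos=32)
pos=33: emit SEMI ';'
pos=35: enter STRING mode
pos=35: emit STR "hi" (now at pos=39)
pos=39: emit NUM '5' (now at pos=40)
pos=40: emit EQ '='
DONE. 9 tokens: [LPAREN, SEMI, NUM, SEMI, NUM, SEMI, STR, NUM, EQ]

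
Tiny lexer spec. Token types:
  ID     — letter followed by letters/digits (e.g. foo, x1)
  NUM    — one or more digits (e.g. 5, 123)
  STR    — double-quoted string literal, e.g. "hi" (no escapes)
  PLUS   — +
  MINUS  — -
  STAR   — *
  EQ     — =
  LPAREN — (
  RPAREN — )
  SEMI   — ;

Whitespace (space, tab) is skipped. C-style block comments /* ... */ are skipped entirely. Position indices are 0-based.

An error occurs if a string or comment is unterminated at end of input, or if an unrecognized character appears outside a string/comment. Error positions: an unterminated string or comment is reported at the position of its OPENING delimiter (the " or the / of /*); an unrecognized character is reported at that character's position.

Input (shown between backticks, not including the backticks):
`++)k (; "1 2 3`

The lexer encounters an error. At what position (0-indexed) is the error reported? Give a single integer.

Answer: 8

Derivation:
pos=0: emit PLUS '+'
pos=1: emit PLUS '+'
pos=2: emit RPAREN ')'
pos=3: emit ID 'k' (now at pos=4)
pos=5: emit LPAREN '('
pos=6: emit SEMI ';'
pos=8: enter STRING mode
pos=8: ERROR — unterminated string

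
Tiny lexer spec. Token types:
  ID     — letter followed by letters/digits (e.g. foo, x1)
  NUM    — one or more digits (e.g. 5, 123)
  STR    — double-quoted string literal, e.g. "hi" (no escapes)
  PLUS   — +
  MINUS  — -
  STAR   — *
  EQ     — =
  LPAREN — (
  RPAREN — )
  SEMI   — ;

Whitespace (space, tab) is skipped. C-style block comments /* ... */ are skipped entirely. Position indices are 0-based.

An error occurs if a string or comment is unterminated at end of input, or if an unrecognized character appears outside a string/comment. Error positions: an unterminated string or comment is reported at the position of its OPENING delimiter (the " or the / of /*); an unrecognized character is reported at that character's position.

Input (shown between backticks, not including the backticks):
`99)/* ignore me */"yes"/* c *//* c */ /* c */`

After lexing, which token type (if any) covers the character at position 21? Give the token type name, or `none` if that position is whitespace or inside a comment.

Answer: STR

Derivation:
pos=0: emit NUM '99' (now at pos=2)
pos=2: emit RPAREN ')'
pos=3: enter COMMENT mode (saw '/*')
exit COMMENT mode (now at pos=18)
pos=18: enter STRING mode
pos=18: emit STR "yes" (now at pos=23)
pos=23: enter COMMENT mode (saw '/*')
exit COMMENT mode (now at pos=30)
pos=30: enter COMMENT mode (saw '/*')
exit COMMENT mode (now at pos=37)
pos=38: enter COMMENT mode (saw '/*')
exit COMMENT mode (now at pos=45)
DONE. 3 tokens: [NUM, RPAREN, STR]
Position 21: char is 's' -> STR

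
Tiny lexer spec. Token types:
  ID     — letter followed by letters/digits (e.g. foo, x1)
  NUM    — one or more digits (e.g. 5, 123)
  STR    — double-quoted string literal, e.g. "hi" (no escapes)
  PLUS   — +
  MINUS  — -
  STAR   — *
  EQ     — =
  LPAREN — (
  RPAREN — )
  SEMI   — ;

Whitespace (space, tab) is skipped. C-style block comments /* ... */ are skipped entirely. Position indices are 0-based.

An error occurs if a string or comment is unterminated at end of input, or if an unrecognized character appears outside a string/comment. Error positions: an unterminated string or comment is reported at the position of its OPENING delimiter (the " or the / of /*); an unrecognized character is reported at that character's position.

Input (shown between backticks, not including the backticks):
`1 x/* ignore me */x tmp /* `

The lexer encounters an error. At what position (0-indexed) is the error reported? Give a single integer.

pos=0: emit NUM '1' (now at pos=1)
pos=2: emit ID 'x' (now at pos=3)
pos=3: enter COMMENT mode (saw '/*')
exit COMMENT mode (now at pos=18)
pos=18: emit ID 'x' (now at pos=19)
pos=20: emit ID 'tmp' (now at pos=23)
pos=24: enter COMMENT mode (saw '/*')
pos=24: ERROR — unterminated comment (reached EOF)

Answer: 24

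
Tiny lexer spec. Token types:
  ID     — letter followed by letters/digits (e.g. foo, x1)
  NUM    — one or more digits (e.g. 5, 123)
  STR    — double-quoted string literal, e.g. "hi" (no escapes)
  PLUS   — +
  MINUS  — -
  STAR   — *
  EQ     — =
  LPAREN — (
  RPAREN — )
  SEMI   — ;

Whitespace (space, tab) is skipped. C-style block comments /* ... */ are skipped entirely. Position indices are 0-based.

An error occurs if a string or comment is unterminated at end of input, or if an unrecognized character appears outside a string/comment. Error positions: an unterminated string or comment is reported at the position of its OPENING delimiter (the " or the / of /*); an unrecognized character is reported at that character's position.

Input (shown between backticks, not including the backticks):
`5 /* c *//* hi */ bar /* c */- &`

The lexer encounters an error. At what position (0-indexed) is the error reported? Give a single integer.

Answer: 31

Derivation:
pos=0: emit NUM '5' (now at pos=1)
pos=2: enter COMMENT mode (saw '/*')
exit COMMENT mode (now at pos=9)
pos=9: enter COMMENT mode (saw '/*')
exit COMMENT mode (now at pos=17)
pos=18: emit ID 'bar' (now at pos=21)
pos=22: enter COMMENT mode (saw '/*')
exit COMMENT mode (now at pos=29)
pos=29: emit MINUS '-'
pos=31: ERROR — unrecognized char '&'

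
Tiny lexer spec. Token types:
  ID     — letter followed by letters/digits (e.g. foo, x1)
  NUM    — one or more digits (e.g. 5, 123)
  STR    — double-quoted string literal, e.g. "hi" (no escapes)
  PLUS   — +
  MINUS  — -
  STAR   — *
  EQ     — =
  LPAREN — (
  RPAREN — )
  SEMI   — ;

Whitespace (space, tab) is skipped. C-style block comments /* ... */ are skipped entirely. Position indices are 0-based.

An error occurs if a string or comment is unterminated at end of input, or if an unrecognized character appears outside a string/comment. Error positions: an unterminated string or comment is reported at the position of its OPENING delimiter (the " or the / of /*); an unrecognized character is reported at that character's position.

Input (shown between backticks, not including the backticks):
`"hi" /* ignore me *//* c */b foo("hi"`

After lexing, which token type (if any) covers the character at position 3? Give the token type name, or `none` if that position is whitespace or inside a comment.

Answer: STR

Derivation:
pos=0: enter STRING mode
pos=0: emit STR "hi" (now at pos=4)
pos=5: enter COMMENT mode (saw '/*')
exit COMMENT mode (now at pos=20)
pos=20: enter COMMENT mode (saw '/*')
exit COMMENT mode (now at pos=27)
pos=27: emit ID 'b' (now at pos=28)
pos=29: emit ID 'foo' (now at pos=32)
pos=32: emit LPAREN '('
pos=33: enter STRING mode
pos=33: emit STR "hi" (now at pos=37)
DONE. 5 tokens: [STR, ID, ID, LPAREN, STR]
Position 3: char is '"' -> STR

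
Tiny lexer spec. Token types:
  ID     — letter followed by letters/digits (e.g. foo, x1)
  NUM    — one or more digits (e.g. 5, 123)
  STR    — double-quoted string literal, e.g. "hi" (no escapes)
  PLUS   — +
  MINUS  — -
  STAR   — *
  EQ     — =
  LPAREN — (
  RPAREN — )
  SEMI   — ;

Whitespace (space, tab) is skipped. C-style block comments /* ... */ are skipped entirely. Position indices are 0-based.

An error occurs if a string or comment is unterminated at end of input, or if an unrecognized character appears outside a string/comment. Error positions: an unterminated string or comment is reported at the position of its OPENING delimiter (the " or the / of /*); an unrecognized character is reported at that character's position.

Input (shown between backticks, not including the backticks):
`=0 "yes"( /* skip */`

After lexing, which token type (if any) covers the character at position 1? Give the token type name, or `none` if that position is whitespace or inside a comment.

pos=0: emit EQ '='
pos=1: emit NUM '0' (now at pos=2)
pos=3: enter STRING mode
pos=3: emit STR "yes" (now at pos=8)
pos=8: emit LPAREN '('
pos=10: enter COMMENT mode (saw '/*')
exit COMMENT mode (now at pos=20)
DONE. 4 tokens: [EQ, NUM, STR, LPAREN]
Position 1: char is '0' -> NUM

Answer: NUM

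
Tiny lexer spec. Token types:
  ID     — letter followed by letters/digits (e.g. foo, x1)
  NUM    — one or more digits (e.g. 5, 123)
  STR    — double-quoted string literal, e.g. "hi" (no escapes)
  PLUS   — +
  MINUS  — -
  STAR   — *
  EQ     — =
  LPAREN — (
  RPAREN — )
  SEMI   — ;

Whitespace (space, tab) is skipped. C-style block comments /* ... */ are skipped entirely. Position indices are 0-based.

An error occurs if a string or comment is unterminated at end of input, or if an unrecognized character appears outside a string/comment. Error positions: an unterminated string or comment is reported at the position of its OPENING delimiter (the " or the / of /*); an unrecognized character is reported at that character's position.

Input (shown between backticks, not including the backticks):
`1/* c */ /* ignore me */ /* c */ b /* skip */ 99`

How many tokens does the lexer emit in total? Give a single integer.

Answer: 3

Derivation:
pos=0: emit NUM '1' (now at pos=1)
pos=1: enter COMMENT mode (saw '/*')
exit COMMENT mode (now at pos=8)
pos=9: enter COMMENT mode (saw '/*')
exit COMMENT mode (now at pos=24)
pos=25: enter COMMENT mode (saw '/*')
exit COMMENT mode (now at pos=32)
pos=33: emit ID 'b' (now at pos=34)
pos=35: enter COMMENT mode (saw '/*')
exit COMMENT mode (now at pos=45)
pos=46: emit NUM '99' (now at pos=48)
DONE. 3 tokens: [NUM, ID, NUM]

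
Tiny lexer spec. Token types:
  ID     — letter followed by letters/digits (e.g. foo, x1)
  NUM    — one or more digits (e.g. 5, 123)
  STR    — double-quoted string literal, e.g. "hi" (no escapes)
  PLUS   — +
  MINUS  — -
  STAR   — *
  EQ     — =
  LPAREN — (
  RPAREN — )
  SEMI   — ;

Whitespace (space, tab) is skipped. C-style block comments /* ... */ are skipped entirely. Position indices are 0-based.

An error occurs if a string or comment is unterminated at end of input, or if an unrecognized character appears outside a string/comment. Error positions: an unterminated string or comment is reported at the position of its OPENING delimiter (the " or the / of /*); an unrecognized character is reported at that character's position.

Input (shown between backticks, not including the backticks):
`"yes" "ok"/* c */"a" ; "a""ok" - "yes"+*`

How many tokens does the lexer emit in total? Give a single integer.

pos=0: enter STRING mode
pos=0: emit STR "yes" (now at pos=5)
pos=6: enter STRING mode
pos=6: emit STR "ok" (now at pos=10)
pos=10: enter COMMENT mode (saw '/*')
exit COMMENT mode (now at pos=17)
pos=17: enter STRING mode
pos=17: emit STR "a" (now at pos=20)
pos=21: emit SEMI ';'
pos=23: enter STRING mode
pos=23: emit STR "a" (now at pos=26)
pos=26: enter STRING mode
pos=26: emit STR "ok" (now at pos=30)
pos=31: emit MINUS '-'
pos=33: enter STRING mode
pos=33: emit STR "yes" (now at pos=38)
pos=38: emit PLUS '+'
pos=39: emit STAR '*'
DONE. 10 tokens: [STR, STR, STR, SEMI, STR, STR, MINUS, STR, PLUS, STAR]

Answer: 10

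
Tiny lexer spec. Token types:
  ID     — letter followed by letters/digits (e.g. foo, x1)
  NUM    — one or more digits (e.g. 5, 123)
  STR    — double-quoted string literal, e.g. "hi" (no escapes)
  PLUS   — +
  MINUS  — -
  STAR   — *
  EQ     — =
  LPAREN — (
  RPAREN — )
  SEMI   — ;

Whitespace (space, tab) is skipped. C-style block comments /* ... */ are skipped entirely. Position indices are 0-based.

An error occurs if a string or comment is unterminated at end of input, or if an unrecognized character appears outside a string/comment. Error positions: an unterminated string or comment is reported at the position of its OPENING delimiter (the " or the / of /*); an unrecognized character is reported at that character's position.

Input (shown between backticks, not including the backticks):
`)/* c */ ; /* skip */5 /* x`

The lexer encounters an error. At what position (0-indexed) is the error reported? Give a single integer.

pos=0: emit RPAREN ')'
pos=1: enter COMMENT mode (saw '/*')
exit COMMENT mode (now at pos=8)
pos=9: emit SEMI ';'
pos=11: enter COMMENT mode (saw '/*')
exit COMMENT mode (now at pos=21)
pos=21: emit NUM '5' (now at pos=22)
pos=23: enter COMMENT mode (saw '/*')
pos=23: ERROR — unterminated comment (reached EOF)

Answer: 23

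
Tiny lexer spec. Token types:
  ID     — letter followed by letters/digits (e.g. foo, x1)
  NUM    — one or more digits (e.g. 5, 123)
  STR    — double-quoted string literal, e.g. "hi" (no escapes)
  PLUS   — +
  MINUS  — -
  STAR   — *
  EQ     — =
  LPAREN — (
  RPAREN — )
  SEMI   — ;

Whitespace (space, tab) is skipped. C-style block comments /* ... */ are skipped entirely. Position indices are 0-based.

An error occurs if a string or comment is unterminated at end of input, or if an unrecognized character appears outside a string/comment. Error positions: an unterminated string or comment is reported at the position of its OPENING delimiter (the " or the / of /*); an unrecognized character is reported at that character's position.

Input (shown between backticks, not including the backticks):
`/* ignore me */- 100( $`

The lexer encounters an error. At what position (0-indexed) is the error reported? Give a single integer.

pos=0: enter COMMENT mode (saw '/*')
exit COMMENT mode (now at pos=15)
pos=15: emit MINUS '-'
pos=17: emit NUM '100' (now at pos=20)
pos=20: emit LPAREN '('
pos=22: ERROR — unrecognized char '$'

Answer: 22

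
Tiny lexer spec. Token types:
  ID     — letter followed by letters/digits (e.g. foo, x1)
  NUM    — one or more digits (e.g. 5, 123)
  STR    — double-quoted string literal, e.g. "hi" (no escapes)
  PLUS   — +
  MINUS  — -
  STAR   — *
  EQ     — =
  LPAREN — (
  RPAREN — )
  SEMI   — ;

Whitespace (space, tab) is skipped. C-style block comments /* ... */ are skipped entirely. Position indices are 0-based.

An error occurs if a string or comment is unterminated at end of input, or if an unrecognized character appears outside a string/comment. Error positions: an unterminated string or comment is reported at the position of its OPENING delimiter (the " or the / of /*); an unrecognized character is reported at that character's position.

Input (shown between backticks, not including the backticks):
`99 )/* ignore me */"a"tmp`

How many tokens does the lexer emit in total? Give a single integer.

Answer: 4

Derivation:
pos=0: emit NUM '99' (now at pos=2)
pos=3: emit RPAREN ')'
pos=4: enter COMMENT mode (saw '/*')
exit COMMENT mode (now at pos=19)
pos=19: enter STRING mode
pos=19: emit STR "a" (now at pos=22)
pos=22: emit ID 'tmp' (now at pos=25)
DONE. 4 tokens: [NUM, RPAREN, STR, ID]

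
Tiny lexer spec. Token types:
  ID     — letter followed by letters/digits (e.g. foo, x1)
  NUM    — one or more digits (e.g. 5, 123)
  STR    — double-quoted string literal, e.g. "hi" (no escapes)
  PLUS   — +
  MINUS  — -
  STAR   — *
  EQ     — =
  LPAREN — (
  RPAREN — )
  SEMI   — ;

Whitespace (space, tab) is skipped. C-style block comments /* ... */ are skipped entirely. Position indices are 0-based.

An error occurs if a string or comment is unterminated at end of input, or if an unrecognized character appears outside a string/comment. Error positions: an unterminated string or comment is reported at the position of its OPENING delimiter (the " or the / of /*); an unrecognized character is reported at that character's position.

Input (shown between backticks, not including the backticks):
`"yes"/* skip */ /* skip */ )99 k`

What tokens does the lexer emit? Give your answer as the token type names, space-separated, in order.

Answer: STR RPAREN NUM ID

Derivation:
pos=0: enter STRING mode
pos=0: emit STR "yes" (now at pos=5)
pos=5: enter COMMENT mode (saw '/*')
exit COMMENT mode (now at pos=15)
pos=16: enter COMMENT mode (saw '/*')
exit COMMENT mode (now at pos=26)
pos=27: emit RPAREN ')'
pos=28: emit NUM '99' (now at pos=30)
pos=31: emit ID 'k' (now at pos=32)
DONE. 4 tokens: [STR, RPAREN, NUM, ID]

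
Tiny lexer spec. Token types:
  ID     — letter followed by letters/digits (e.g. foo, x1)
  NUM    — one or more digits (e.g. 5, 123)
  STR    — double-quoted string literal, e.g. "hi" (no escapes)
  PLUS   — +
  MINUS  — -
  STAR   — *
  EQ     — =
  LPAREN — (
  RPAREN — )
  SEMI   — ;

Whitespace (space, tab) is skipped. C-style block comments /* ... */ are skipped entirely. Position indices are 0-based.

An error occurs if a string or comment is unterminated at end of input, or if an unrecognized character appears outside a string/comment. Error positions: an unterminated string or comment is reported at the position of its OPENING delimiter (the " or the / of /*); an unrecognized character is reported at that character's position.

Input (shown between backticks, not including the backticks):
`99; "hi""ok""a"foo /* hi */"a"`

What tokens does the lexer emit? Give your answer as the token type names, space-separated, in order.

pos=0: emit NUM '99' (now at pos=2)
pos=2: emit SEMI ';'
pos=4: enter STRING mode
pos=4: emit STR "hi" (now at pos=8)
pos=8: enter STRING mode
pos=8: emit STR "ok" (now at pos=12)
pos=12: enter STRING mode
pos=12: emit STR "a" (now at pos=15)
pos=15: emit ID 'foo' (now at pos=18)
pos=19: enter COMMENT mode (saw '/*')
exit COMMENT mode (now at pos=27)
pos=27: enter STRING mode
pos=27: emit STR "a" (now at pos=30)
DONE. 7 tokens: [NUM, SEMI, STR, STR, STR, ID, STR]

Answer: NUM SEMI STR STR STR ID STR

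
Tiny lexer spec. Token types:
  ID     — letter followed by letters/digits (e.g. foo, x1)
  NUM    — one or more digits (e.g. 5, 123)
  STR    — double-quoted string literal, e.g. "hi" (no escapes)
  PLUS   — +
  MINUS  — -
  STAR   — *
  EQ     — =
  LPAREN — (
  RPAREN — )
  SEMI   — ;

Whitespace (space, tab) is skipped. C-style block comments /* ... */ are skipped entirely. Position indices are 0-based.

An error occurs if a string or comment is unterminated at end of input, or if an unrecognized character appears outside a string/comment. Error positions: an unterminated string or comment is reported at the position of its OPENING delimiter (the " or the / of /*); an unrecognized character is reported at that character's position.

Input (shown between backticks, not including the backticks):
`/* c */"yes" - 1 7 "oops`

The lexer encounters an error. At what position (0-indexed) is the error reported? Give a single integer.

Answer: 19

Derivation:
pos=0: enter COMMENT mode (saw '/*')
exit COMMENT mode (now at pos=7)
pos=7: enter STRING mode
pos=7: emit STR "yes" (now at pos=12)
pos=13: emit MINUS '-'
pos=15: emit NUM '1' (now at pos=16)
pos=17: emit NUM '7' (now at pos=18)
pos=19: enter STRING mode
pos=19: ERROR — unterminated string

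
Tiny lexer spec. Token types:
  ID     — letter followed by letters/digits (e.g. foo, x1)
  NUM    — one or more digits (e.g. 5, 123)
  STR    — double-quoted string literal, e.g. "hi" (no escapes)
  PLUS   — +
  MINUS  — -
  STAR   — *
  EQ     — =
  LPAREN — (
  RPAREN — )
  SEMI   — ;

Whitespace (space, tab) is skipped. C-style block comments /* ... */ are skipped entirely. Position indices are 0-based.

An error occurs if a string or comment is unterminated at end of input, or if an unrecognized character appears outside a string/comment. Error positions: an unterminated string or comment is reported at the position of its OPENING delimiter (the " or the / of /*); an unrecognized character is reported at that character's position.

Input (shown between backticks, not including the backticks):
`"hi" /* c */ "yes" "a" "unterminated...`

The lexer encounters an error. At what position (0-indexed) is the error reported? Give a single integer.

Answer: 23

Derivation:
pos=0: enter STRING mode
pos=0: emit STR "hi" (now at pos=4)
pos=5: enter COMMENT mode (saw '/*')
exit COMMENT mode (now at pos=12)
pos=13: enter STRING mode
pos=13: emit STR "yes" (now at pos=18)
pos=19: enter STRING mode
pos=19: emit STR "a" (now at pos=22)
pos=23: enter STRING mode
pos=23: ERROR — unterminated string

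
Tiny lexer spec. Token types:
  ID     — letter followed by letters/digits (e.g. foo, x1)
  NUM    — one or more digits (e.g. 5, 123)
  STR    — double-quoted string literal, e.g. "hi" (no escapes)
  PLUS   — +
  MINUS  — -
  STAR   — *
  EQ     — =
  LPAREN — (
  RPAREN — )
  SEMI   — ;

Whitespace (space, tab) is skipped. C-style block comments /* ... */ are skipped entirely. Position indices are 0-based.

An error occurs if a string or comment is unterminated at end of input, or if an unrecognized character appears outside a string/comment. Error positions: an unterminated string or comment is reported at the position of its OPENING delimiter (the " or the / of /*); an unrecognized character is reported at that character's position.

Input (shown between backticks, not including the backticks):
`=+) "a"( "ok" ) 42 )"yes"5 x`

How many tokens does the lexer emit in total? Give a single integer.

pos=0: emit EQ '='
pos=1: emit PLUS '+'
pos=2: emit RPAREN ')'
pos=4: enter STRING mode
pos=4: emit STR "a" (now at pos=7)
pos=7: emit LPAREN '('
pos=9: enter STRING mode
pos=9: emit STR "ok" (now at pos=13)
pos=14: emit RPAREN ')'
pos=16: emit NUM '42' (now at pos=18)
pos=19: emit RPAREN ')'
pos=20: enter STRING mode
pos=20: emit STR "yes" (now at pos=25)
pos=25: emit NUM '5' (now at pos=26)
pos=27: emit ID 'x' (now at pos=28)
DONE. 12 tokens: [EQ, PLUS, RPAREN, STR, LPAREN, STR, RPAREN, NUM, RPAREN, STR, NUM, ID]

Answer: 12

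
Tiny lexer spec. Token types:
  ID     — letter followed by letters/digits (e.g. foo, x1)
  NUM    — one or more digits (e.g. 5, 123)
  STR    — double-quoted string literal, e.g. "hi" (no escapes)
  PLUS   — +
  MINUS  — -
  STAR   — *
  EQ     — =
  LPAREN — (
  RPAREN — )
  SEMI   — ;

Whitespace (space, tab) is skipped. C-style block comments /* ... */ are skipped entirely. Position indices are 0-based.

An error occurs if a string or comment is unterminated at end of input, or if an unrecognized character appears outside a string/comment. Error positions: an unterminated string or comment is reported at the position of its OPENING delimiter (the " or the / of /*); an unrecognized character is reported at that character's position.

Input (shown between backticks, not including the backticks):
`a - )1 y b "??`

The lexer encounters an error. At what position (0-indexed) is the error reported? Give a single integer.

Answer: 11

Derivation:
pos=0: emit ID 'a' (now at pos=1)
pos=2: emit MINUS '-'
pos=4: emit RPAREN ')'
pos=5: emit NUM '1' (now at pos=6)
pos=7: emit ID 'y' (now at pos=8)
pos=9: emit ID 'b' (now at pos=10)
pos=11: enter STRING mode
pos=11: ERROR — unterminated string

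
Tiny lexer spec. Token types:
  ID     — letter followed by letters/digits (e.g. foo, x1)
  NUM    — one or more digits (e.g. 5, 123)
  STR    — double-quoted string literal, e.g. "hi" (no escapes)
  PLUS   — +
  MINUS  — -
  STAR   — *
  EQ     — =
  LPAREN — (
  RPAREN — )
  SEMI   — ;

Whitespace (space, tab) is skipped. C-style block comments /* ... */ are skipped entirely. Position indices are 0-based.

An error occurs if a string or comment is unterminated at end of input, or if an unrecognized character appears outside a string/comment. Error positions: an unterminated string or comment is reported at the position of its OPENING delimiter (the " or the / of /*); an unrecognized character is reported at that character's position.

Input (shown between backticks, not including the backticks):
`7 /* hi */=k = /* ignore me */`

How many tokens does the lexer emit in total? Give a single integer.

pos=0: emit NUM '7' (now at pos=1)
pos=2: enter COMMENT mode (saw '/*')
exit COMMENT mode (now at pos=10)
pos=10: emit EQ '='
pos=11: emit ID 'k' (now at pos=12)
pos=13: emit EQ '='
pos=15: enter COMMENT mode (saw '/*')
exit COMMENT mode (now at pos=30)
DONE. 4 tokens: [NUM, EQ, ID, EQ]

Answer: 4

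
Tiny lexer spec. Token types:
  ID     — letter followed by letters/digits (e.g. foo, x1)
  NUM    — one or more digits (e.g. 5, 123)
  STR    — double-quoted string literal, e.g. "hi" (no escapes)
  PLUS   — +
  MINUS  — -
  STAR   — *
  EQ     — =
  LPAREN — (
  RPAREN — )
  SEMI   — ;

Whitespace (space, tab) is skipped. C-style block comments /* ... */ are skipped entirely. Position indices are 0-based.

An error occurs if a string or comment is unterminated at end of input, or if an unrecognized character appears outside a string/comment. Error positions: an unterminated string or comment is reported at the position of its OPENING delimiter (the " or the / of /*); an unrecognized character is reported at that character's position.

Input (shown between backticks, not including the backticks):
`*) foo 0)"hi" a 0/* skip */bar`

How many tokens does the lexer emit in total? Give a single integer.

Answer: 9

Derivation:
pos=0: emit STAR '*'
pos=1: emit RPAREN ')'
pos=3: emit ID 'foo' (now at pos=6)
pos=7: emit NUM '0' (now at pos=8)
pos=8: emit RPAREN ')'
pos=9: enter STRING mode
pos=9: emit STR "hi" (now at pos=13)
pos=14: emit ID 'a' (now at pos=15)
pos=16: emit NUM '0' (now at pos=17)
pos=17: enter COMMENT mode (saw '/*')
exit COMMENT mode (now at pos=27)
pos=27: emit ID 'bar' (now at pos=30)
DONE. 9 tokens: [STAR, RPAREN, ID, NUM, RPAREN, STR, ID, NUM, ID]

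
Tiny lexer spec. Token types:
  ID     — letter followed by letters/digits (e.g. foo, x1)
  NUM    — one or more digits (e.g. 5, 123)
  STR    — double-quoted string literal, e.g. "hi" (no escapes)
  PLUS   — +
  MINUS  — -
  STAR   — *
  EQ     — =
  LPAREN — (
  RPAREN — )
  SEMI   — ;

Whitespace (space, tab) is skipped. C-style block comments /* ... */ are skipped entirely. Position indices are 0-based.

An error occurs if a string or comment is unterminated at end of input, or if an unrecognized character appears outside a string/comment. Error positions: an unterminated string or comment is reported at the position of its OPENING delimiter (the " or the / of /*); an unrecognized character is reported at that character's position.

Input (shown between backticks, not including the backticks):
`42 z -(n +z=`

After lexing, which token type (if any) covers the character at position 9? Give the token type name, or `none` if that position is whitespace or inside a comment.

pos=0: emit NUM '42' (now at pos=2)
pos=3: emit ID 'z' (now at pos=4)
pos=5: emit MINUS '-'
pos=6: emit LPAREN '('
pos=7: emit ID 'n' (now at pos=8)
pos=9: emit PLUS '+'
pos=10: emit ID 'z' (now at pos=11)
pos=11: emit EQ '='
DONE. 8 tokens: [NUM, ID, MINUS, LPAREN, ID, PLUS, ID, EQ]
Position 9: char is '+' -> PLUS

Answer: PLUS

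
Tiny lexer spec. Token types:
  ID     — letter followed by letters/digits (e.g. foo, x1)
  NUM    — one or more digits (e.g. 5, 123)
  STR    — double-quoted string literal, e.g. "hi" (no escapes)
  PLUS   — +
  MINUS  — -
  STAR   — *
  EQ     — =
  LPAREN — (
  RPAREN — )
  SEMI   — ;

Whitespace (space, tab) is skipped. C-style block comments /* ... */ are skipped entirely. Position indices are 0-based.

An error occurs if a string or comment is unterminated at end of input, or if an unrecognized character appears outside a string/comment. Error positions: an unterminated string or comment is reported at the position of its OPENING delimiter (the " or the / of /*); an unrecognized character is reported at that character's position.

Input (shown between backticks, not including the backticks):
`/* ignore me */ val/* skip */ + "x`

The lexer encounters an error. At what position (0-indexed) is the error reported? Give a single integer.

pos=0: enter COMMENT mode (saw '/*')
exit COMMENT mode (now at pos=15)
pos=16: emit ID 'val' (now at pos=19)
pos=19: enter COMMENT mode (saw '/*')
exit COMMENT mode (now at pos=29)
pos=30: emit PLUS '+'
pos=32: enter STRING mode
pos=32: ERROR — unterminated string

Answer: 32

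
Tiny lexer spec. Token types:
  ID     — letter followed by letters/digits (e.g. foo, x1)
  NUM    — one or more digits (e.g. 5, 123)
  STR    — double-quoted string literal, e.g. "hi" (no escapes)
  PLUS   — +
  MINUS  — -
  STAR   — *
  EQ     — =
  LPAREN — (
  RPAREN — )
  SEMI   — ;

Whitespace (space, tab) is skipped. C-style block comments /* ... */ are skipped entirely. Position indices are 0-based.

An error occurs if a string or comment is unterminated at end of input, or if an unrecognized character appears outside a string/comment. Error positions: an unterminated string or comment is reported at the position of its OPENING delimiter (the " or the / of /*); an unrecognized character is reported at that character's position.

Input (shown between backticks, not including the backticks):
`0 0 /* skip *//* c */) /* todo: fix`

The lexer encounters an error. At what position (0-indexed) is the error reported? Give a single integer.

Answer: 23

Derivation:
pos=0: emit NUM '0' (now at pos=1)
pos=2: emit NUM '0' (now at pos=3)
pos=4: enter COMMENT mode (saw '/*')
exit COMMENT mode (now at pos=14)
pos=14: enter COMMENT mode (saw '/*')
exit COMMENT mode (now at pos=21)
pos=21: emit RPAREN ')'
pos=23: enter COMMENT mode (saw '/*')
pos=23: ERROR — unterminated comment (reached EOF)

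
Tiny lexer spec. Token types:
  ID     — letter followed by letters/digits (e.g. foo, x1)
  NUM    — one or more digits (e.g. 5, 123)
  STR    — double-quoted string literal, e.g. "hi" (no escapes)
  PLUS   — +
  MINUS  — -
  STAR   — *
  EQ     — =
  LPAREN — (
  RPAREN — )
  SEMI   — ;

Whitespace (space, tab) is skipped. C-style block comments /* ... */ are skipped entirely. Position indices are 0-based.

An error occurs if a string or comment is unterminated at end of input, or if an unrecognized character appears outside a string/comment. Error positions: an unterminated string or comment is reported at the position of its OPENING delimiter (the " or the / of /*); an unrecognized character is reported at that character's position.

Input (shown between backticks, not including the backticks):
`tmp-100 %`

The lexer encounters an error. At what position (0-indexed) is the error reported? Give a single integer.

pos=0: emit ID 'tmp' (now at pos=3)
pos=3: emit MINUS '-'
pos=4: emit NUM '100' (now at pos=7)
pos=8: ERROR — unrecognized char '%'

Answer: 8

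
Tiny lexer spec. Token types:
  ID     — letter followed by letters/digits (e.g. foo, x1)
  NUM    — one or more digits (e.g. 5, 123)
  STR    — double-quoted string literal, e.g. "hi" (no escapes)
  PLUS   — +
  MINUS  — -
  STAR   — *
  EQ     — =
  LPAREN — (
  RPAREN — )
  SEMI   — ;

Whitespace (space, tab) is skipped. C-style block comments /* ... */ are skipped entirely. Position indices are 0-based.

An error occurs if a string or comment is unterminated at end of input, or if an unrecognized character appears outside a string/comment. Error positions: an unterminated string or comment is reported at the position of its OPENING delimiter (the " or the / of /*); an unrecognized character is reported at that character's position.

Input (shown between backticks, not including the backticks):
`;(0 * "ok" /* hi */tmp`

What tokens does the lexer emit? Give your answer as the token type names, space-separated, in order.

pos=0: emit SEMI ';'
pos=1: emit LPAREN '('
pos=2: emit NUM '0' (now at pos=3)
pos=4: emit STAR '*'
pos=6: enter STRING mode
pos=6: emit STR "ok" (now at pos=10)
pos=11: enter COMMENT mode (saw '/*')
exit COMMENT mode (now at pos=19)
pos=19: emit ID 'tmp' (now at pos=22)
DONE. 6 tokens: [SEMI, LPAREN, NUM, STAR, STR, ID]

Answer: SEMI LPAREN NUM STAR STR ID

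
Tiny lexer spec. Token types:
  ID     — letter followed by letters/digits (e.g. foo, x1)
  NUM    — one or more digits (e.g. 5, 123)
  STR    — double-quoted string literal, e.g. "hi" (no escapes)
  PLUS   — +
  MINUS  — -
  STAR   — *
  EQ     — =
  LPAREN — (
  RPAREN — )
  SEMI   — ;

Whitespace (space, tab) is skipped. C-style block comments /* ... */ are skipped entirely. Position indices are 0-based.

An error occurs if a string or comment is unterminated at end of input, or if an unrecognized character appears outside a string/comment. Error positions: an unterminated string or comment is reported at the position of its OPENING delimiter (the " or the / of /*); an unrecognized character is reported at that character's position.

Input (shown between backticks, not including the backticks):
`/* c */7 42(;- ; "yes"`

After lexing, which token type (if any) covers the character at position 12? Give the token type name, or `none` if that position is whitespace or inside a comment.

Answer: SEMI

Derivation:
pos=0: enter COMMENT mode (saw '/*')
exit COMMENT mode (now at pos=7)
pos=7: emit NUM '7' (now at pos=8)
pos=9: emit NUM '42' (now at pos=11)
pos=11: emit LPAREN '('
pos=12: emit SEMI ';'
pos=13: emit MINUS '-'
pos=15: emit SEMI ';'
pos=17: enter STRING mode
pos=17: emit STR "yes" (now at pos=22)
DONE. 7 tokens: [NUM, NUM, LPAREN, SEMI, MINUS, SEMI, STR]
Position 12: char is ';' -> SEMI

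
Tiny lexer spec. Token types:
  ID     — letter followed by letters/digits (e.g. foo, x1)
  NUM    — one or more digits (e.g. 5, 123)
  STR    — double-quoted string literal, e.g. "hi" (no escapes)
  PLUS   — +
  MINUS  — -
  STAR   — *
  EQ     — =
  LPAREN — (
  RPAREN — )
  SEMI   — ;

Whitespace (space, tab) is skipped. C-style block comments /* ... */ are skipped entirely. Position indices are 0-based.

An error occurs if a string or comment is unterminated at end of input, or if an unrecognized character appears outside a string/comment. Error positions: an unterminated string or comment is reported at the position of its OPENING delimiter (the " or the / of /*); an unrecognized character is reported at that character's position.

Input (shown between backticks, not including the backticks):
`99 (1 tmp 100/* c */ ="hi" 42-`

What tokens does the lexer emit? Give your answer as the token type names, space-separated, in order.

pos=0: emit NUM '99' (now at pos=2)
pos=3: emit LPAREN '('
pos=4: emit NUM '1' (now at pos=5)
pos=6: emit ID 'tmp' (now at pos=9)
pos=10: emit NUM '100' (now at pos=13)
pos=13: enter COMMENT mode (saw '/*')
exit COMMENT mode (now at pos=20)
pos=21: emit EQ '='
pos=22: enter STRING mode
pos=22: emit STR "hi" (now at pos=26)
pos=27: emit NUM '42' (now at pos=29)
pos=29: emit MINUS '-'
DONE. 9 tokens: [NUM, LPAREN, NUM, ID, NUM, EQ, STR, NUM, MINUS]

Answer: NUM LPAREN NUM ID NUM EQ STR NUM MINUS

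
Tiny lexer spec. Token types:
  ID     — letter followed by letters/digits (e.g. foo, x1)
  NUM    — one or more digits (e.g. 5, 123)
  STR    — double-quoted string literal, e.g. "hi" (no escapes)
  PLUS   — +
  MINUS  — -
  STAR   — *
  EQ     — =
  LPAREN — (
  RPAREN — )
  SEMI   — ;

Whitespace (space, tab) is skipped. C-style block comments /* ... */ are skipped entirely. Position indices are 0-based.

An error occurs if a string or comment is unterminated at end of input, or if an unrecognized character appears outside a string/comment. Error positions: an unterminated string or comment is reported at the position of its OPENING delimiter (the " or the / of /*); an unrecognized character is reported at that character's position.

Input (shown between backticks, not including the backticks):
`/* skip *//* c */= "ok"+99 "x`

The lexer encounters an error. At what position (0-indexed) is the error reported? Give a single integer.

pos=0: enter COMMENT mode (saw '/*')
exit COMMENT mode (now at pos=10)
pos=10: enter COMMENT mode (saw '/*')
exit COMMENT mode (now at pos=17)
pos=17: emit EQ '='
pos=19: enter STRING mode
pos=19: emit STR "ok" (now at pos=23)
pos=23: emit PLUS '+'
pos=24: emit NUM '99' (now at pos=26)
pos=27: enter STRING mode
pos=27: ERROR — unterminated string

Answer: 27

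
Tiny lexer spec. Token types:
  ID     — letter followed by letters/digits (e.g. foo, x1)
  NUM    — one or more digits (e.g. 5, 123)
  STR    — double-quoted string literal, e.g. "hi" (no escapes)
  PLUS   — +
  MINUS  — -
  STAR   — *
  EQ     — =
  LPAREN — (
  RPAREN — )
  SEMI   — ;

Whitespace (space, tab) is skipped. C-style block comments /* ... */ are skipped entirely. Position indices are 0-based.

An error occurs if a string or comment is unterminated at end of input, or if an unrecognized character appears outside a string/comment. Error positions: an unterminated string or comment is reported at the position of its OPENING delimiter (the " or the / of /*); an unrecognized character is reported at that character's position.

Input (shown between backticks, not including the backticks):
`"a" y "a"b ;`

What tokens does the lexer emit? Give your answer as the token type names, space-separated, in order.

pos=0: enter STRING mode
pos=0: emit STR "a" (now at pos=3)
pos=4: emit ID 'y' (now at pos=5)
pos=6: enter STRING mode
pos=6: emit STR "a" (now at pos=9)
pos=9: emit ID 'b' (now at pos=10)
pos=11: emit SEMI ';'
DONE. 5 tokens: [STR, ID, STR, ID, SEMI]

Answer: STR ID STR ID SEMI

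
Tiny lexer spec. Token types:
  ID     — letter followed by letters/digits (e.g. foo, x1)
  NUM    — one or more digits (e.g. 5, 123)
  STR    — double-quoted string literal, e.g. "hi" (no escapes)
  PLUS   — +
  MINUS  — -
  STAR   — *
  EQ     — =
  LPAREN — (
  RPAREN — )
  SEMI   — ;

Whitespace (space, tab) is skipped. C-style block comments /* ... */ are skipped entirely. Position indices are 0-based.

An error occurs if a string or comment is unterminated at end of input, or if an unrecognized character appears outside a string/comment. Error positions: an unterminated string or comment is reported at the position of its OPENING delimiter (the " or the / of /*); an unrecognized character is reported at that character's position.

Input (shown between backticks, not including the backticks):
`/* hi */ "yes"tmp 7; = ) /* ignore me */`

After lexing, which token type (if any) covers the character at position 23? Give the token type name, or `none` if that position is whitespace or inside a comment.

pos=0: enter COMMENT mode (saw '/*')
exit COMMENT mode (now at pos=8)
pos=9: enter STRING mode
pos=9: emit STR "yes" (now at pos=14)
pos=14: emit ID 'tmp' (now at pos=17)
pos=18: emit NUM '7' (now at pos=19)
pos=19: emit SEMI ';'
pos=21: emit EQ '='
pos=23: emit RPAREN ')'
pos=25: enter COMMENT mode (saw '/*')
exit COMMENT mode (now at pos=40)
DONE. 6 tokens: [STR, ID, NUM, SEMI, EQ, RPAREN]
Position 23: char is ')' -> RPAREN

Answer: RPAREN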